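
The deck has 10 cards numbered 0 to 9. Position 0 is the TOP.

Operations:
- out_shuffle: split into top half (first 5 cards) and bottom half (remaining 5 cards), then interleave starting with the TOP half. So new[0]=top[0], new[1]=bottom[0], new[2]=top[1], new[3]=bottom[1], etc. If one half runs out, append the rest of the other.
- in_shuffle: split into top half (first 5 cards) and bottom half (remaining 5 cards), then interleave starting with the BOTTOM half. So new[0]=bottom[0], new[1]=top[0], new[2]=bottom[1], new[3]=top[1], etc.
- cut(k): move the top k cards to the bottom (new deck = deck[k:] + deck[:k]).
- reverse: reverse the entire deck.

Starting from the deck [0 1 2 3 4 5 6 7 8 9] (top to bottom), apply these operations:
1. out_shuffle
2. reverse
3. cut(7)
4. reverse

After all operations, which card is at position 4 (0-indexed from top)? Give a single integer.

After op 1 (out_shuffle): [0 5 1 6 2 7 3 8 4 9]
After op 2 (reverse): [9 4 8 3 7 2 6 1 5 0]
After op 3 (cut(7)): [1 5 0 9 4 8 3 7 2 6]
After op 4 (reverse): [6 2 7 3 8 4 9 0 5 1]
Position 4: card 8.

Answer: 8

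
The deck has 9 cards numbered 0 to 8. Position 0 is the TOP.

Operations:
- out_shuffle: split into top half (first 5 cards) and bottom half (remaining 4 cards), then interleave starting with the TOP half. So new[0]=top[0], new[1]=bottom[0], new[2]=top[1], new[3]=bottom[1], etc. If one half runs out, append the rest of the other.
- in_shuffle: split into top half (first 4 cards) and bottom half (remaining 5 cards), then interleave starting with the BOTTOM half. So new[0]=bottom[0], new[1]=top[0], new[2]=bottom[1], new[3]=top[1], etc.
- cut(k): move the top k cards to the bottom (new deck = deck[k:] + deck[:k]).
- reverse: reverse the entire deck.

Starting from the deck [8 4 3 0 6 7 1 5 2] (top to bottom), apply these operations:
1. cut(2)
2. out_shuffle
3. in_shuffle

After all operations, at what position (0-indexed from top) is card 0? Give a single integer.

After op 1 (cut(2)): [3 0 6 7 1 5 2 8 4]
After op 2 (out_shuffle): [3 5 0 2 6 8 7 4 1]
After op 3 (in_shuffle): [6 3 8 5 7 0 4 2 1]
Card 0 is at position 5.

Answer: 5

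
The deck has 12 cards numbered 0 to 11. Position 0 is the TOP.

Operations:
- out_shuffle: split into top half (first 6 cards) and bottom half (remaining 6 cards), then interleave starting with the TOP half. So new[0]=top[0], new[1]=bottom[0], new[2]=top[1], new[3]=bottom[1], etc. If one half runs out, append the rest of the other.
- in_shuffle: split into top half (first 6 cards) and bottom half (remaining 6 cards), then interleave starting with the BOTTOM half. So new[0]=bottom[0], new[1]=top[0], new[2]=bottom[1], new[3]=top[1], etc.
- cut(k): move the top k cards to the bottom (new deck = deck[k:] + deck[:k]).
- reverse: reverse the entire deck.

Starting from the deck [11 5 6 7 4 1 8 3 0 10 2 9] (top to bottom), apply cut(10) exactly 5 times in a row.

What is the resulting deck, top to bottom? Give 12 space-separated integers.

After op 1 (cut(10)): [2 9 11 5 6 7 4 1 8 3 0 10]
After op 2 (cut(10)): [0 10 2 9 11 5 6 7 4 1 8 3]
After op 3 (cut(10)): [8 3 0 10 2 9 11 5 6 7 4 1]
After op 4 (cut(10)): [4 1 8 3 0 10 2 9 11 5 6 7]
After op 5 (cut(10)): [6 7 4 1 8 3 0 10 2 9 11 5]

Answer: 6 7 4 1 8 3 0 10 2 9 11 5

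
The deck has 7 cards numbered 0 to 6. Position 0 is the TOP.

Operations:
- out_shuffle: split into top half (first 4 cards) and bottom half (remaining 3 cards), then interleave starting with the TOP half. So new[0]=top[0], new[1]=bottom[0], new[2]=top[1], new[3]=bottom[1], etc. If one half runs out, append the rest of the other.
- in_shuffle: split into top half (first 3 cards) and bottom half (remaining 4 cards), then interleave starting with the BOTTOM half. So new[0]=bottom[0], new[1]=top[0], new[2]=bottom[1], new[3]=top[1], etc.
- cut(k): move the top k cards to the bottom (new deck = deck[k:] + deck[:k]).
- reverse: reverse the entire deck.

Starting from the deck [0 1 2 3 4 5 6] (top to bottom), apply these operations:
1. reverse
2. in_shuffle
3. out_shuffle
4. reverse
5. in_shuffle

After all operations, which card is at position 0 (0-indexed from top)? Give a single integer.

After op 1 (reverse): [6 5 4 3 2 1 0]
After op 2 (in_shuffle): [3 6 2 5 1 4 0]
After op 3 (out_shuffle): [3 1 6 4 2 0 5]
After op 4 (reverse): [5 0 2 4 6 1 3]
After op 5 (in_shuffle): [4 5 6 0 1 2 3]
Position 0: card 4.

Answer: 4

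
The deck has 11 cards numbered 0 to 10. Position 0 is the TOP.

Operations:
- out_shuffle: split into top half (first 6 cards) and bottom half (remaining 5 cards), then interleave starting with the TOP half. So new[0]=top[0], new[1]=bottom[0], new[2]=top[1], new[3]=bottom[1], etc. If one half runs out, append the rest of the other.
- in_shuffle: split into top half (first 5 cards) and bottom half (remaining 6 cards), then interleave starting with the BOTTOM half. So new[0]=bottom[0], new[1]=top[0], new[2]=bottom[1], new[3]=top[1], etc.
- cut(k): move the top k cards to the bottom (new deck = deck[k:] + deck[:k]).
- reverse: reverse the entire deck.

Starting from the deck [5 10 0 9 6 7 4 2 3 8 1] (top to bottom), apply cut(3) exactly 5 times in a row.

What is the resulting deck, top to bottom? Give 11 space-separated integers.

After op 1 (cut(3)): [9 6 7 4 2 3 8 1 5 10 0]
After op 2 (cut(3)): [4 2 3 8 1 5 10 0 9 6 7]
After op 3 (cut(3)): [8 1 5 10 0 9 6 7 4 2 3]
After op 4 (cut(3)): [10 0 9 6 7 4 2 3 8 1 5]
After op 5 (cut(3)): [6 7 4 2 3 8 1 5 10 0 9]

Answer: 6 7 4 2 3 8 1 5 10 0 9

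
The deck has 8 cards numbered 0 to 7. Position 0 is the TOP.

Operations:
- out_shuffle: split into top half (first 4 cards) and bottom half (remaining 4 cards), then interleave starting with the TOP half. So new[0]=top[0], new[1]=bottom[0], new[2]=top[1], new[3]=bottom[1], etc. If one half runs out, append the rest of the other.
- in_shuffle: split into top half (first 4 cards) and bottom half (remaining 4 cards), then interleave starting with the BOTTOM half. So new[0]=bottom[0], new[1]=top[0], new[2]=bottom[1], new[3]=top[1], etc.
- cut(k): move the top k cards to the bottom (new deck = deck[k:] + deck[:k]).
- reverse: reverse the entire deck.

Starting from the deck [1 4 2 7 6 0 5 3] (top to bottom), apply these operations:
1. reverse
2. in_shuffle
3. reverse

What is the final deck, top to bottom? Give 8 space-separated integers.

After op 1 (reverse): [3 5 0 6 7 2 4 1]
After op 2 (in_shuffle): [7 3 2 5 4 0 1 6]
After op 3 (reverse): [6 1 0 4 5 2 3 7]

Answer: 6 1 0 4 5 2 3 7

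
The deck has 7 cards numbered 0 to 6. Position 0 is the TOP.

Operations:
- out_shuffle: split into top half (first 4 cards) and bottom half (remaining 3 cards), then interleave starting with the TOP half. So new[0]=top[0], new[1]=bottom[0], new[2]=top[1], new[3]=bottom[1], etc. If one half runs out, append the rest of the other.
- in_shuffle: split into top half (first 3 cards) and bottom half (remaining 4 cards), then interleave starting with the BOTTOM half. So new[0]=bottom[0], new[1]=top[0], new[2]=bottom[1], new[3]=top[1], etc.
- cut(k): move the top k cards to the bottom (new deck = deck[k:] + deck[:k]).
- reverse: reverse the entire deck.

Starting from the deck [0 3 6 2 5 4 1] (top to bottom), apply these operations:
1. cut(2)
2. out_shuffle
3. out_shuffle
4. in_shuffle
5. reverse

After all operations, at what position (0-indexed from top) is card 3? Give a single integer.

After op 1 (cut(2)): [6 2 5 4 1 0 3]
After op 2 (out_shuffle): [6 1 2 0 5 3 4]
After op 3 (out_shuffle): [6 5 1 3 2 4 0]
After op 4 (in_shuffle): [3 6 2 5 4 1 0]
After op 5 (reverse): [0 1 4 5 2 6 3]
Card 3 is at position 6.

Answer: 6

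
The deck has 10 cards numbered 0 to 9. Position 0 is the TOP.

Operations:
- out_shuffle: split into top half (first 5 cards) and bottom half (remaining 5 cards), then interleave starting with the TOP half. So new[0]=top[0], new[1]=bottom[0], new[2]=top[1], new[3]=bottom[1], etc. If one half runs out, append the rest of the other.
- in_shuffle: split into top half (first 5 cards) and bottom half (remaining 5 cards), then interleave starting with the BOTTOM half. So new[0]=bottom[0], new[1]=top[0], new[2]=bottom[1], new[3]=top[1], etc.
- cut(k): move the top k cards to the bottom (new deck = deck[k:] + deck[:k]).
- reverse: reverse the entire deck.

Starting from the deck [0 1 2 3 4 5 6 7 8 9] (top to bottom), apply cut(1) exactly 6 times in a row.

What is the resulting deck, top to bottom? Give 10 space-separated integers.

Answer: 6 7 8 9 0 1 2 3 4 5

Derivation:
After op 1 (cut(1)): [1 2 3 4 5 6 7 8 9 0]
After op 2 (cut(1)): [2 3 4 5 6 7 8 9 0 1]
After op 3 (cut(1)): [3 4 5 6 7 8 9 0 1 2]
After op 4 (cut(1)): [4 5 6 7 8 9 0 1 2 3]
After op 5 (cut(1)): [5 6 7 8 9 0 1 2 3 4]
After op 6 (cut(1)): [6 7 8 9 0 1 2 3 4 5]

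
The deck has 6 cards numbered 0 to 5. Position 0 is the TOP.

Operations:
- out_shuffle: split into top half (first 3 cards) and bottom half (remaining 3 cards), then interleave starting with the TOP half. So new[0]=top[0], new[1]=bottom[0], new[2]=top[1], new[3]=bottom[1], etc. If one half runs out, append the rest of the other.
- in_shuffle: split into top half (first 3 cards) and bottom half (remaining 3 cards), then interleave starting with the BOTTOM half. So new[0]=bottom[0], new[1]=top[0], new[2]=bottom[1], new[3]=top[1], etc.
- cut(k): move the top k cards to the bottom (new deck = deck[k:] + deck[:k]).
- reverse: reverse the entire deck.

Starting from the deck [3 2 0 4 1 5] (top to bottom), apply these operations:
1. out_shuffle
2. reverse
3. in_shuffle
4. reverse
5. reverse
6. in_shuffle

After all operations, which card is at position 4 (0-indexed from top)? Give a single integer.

Answer: 1

Derivation:
After op 1 (out_shuffle): [3 4 2 1 0 5]
After op 2 (reverse): [5 0 1 2 4 3]
After op 3 (in_shuffle): [2 5 4 0 3 1]
After op 4 (reverse): [1 3 0 4 5 2]
After op 5 (reverse): [2 5 4 0 3 1]
After op 6 (in_shuffle): [0 2 3 5 1 4]
Position 4: card 1.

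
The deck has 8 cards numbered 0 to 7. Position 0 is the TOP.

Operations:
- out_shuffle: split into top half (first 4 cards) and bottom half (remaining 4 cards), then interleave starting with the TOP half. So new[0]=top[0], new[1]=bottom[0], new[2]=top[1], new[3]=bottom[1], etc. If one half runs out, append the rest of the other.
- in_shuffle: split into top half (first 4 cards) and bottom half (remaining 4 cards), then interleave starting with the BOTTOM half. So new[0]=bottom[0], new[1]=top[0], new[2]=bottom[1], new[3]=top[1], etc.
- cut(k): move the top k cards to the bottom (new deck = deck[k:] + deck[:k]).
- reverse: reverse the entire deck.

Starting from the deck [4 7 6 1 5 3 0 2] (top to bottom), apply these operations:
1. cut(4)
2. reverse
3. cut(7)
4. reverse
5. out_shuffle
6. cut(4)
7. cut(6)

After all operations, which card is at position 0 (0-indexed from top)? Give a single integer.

After op 1 (cut(4)): [5 3 0 2 4 7 6 1]
After op 2 (reverse): [1 6 7 4 2 0 3 5]
After op 3 (cut(7)): [5 1 6 7 4 2 0 3]
After op 4 (reverse): [3 0 2 4 7 6 1 5]
After op 5 (out_shuffle): [3 7 0 6 2 1 4 5]
After op 6 (cut(4)): [2 1 4 5 3 7 0 6]
After op 7 (cut(6)): [0 6 2 1 4 5 3 7]
Position 0: card 0.

Answer: 0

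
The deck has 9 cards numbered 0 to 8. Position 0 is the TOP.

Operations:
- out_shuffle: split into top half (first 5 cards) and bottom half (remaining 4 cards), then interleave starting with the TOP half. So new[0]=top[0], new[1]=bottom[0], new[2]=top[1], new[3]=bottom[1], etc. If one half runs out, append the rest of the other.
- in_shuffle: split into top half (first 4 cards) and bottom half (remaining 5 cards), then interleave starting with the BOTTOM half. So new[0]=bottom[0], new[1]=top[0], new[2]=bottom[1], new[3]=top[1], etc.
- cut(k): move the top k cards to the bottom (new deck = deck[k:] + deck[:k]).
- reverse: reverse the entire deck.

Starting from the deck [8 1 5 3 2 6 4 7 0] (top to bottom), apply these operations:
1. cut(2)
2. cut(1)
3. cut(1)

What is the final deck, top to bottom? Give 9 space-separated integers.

After op 1 (cut(2)): [5 3 2 6 4 7 0 8 1]
After op 2 (cut(1)): [3 2 6 4 7 0 8 1 5]
After op 3 (cut(1)): [2 6 4 7 0 8 1 5 3]

Answer: 2 6 4 7 0 8 1 5 3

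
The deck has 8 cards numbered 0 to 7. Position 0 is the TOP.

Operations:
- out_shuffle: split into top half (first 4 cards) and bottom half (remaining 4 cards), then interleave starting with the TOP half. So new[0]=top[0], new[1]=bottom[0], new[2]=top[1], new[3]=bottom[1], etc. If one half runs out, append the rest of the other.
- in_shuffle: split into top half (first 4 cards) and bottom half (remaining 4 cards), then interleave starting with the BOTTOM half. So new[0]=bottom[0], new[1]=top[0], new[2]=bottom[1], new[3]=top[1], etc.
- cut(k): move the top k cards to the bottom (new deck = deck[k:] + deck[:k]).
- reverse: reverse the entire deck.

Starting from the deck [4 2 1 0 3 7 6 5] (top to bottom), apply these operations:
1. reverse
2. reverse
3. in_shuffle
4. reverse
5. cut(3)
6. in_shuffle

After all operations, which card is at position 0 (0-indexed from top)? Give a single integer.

Answer: 3

Derivation:
After op 1 (reverse): [5 6 7 3 0 1 2 4]
After op 2 (reverse): [4 2 1 0 3 7 6 5]
After op 3 (in_shuffle): [3 4 7 2 6 1 5 0]
After op 4 (reverse): [0 5 1 6 2 7 4 3]
After op 5 (cut(3)): [6 2 7 4 3 0 5 1]
After op 6 (in_shuffle): [3 6 0 2 5 7 1 4]
Position 0: card 3.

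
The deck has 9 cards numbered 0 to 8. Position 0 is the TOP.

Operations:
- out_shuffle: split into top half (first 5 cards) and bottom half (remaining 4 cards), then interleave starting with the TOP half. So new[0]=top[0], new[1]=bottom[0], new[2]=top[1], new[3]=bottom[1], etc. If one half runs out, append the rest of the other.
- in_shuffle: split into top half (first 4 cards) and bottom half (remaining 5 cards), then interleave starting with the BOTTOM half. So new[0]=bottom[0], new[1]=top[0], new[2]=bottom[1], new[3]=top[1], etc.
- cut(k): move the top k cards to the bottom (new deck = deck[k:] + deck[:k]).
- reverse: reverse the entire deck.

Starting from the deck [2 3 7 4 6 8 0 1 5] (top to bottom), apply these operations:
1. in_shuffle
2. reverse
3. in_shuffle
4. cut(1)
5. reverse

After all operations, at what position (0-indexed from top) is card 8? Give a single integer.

Answer: 5

Derivation:
After op 1 (in_shuffle): [6 2 8 3 0 7 1 4 5]
After op 2 (reverse): [5 4 1 7 0 3 8 2 6]
After op 3 (in_shuffle): [0 5 3 4 8 1 2 7 6]
After op 4 (cut(1)): [5 3 4 8 1 2 7 6 0]
After op 5 (reverse): [0 6 7 2 1 8 4 3 5]
Card 8 is at position 5.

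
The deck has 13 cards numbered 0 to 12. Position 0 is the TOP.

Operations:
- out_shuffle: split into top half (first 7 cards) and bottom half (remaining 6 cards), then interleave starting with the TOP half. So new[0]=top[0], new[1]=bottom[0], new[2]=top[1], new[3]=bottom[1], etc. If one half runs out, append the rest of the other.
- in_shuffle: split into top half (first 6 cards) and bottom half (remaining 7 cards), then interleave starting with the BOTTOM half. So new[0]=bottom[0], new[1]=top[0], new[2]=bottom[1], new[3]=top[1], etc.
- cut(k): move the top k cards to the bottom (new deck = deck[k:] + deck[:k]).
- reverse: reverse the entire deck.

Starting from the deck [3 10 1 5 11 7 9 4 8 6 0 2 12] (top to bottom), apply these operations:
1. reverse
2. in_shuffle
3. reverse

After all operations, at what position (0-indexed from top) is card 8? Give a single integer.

Answer: 3

Derivation:
After op 1 (reverse): [12 2 0 6 8 4 9 7 11 5 1 10 3]
After op 2 (in_shuffle): [9 12 7 2 11 0 5 6 1 8 10 4 3]
After op 3 (reverse): [3 4 10 8 1 6 5 0 11 2 7 12 9]
Card 8 is at position 3.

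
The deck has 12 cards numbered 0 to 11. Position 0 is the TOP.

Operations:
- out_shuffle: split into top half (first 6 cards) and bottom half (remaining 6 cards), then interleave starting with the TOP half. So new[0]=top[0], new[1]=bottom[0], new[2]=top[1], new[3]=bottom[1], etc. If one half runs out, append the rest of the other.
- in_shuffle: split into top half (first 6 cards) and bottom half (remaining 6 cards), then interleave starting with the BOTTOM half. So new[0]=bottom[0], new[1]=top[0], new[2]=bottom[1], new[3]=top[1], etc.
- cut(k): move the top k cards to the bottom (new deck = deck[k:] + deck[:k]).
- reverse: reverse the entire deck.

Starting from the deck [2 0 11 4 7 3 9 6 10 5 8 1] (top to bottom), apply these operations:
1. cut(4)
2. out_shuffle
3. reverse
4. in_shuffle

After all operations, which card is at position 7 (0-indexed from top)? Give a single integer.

After op 1 (cut(4)): [7 3 9 6 10 5 8 1 2 0 11 4]
After op 2 (out_shuffle): [7 8 3 1 9 2 6 0 10 11 5 4]
After op 3 (reverse): [4 5 11 10 0 6 2 9 1 3 8 7]
After op 4 (in_shuffle): [2 4 9 5 1 11 3 10 8 0 7 6]
Position 7: card 10.

Answer: 10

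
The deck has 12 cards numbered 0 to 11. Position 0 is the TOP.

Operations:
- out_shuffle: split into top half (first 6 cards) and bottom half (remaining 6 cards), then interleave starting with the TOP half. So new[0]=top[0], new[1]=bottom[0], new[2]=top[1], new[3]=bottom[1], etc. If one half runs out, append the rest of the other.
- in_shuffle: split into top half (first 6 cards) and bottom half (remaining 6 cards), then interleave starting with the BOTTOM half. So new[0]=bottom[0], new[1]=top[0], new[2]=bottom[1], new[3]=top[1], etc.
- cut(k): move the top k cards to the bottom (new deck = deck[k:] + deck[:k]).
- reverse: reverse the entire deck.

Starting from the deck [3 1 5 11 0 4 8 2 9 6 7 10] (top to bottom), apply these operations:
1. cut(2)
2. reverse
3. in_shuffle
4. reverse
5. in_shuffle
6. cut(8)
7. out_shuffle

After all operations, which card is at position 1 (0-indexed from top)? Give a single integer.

Answer: 4

Derivation:
After op 1 (cut(2)): [5 11 0 4 8 2 9 6 7 10 3 1]
After op 2 (reverse): [1 3 10 7 6 9 2 8 4 0 11 5]
After op 3 (in_shuffle): [2 1 8 3 4 10 0 7 11 6 5 9]
After op 4 (reverse): [9 5 6 11 7 0 10 4 3 8 1 2]
After op 5 (in_shuffle): [10 9 4 5 3 6 8 11 1 7 2 0]
After op 6 (cut(8)): [1 7 2 0 10 9 4 5 3 6 8 11]
After op 7 (out_shuffle): [1 4 7 5 2 3 0 6 10 8 9 11]
Position 1: card 4.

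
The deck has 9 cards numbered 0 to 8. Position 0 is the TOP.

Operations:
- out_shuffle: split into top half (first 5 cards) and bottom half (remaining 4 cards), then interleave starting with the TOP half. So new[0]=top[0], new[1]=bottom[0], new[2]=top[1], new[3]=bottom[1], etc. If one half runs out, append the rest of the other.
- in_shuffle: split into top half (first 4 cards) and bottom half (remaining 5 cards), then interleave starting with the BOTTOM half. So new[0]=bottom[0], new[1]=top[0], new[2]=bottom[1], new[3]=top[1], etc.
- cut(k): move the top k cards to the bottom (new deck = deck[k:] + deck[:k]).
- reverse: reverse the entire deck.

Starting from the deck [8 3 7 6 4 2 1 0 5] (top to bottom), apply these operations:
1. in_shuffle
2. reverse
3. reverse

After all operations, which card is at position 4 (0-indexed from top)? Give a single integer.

Answer: 1

Derivation:
After op 1 (in_shuffle): [4 8 2 3 1 7 0 6 5]
After op 2 (reverse): [5 6 0 7 1 3 2 8 4]
After op 3 (reverse): [4 8 2 3 1 7 0 6 5]
Position 4: card 1.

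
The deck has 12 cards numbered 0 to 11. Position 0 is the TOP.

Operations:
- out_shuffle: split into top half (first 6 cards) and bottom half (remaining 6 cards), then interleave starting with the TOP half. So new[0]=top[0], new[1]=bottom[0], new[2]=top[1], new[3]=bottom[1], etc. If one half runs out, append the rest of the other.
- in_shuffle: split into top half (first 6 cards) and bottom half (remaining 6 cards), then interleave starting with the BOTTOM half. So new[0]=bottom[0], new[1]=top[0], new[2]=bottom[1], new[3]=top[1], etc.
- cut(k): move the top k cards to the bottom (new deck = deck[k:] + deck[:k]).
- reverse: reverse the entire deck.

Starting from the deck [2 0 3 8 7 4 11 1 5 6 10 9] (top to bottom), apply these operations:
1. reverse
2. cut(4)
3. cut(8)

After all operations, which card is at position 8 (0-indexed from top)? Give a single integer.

Answer: 8

Derivation:
After op 1 (reverse): [9 10 6 5 1 11 4 7 8 3 0 2]
After op 2 (cut(4)): [1 11 4 7 8 3 0 2 9 10 6 5]
After op 3 (cut(8)): [9 10 6 5 1 11 4 7 8 3 0 2]
Position 8: card 8.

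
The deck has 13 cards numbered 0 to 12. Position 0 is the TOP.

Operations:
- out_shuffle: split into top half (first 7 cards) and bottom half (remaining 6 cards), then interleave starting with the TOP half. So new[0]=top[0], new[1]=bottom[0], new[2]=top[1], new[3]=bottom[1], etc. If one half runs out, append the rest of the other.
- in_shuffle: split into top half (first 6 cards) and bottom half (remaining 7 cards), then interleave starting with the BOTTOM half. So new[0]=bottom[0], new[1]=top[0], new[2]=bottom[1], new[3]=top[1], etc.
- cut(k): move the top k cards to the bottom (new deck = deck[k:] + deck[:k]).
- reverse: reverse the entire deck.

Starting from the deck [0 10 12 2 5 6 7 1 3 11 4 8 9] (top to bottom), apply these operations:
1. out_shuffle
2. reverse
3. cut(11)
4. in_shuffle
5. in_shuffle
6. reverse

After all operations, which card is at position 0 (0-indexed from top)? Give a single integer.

After op 1 (out_shuffle): [0 1 10 3 12 11 2 4 5 8 6 9 7]
After op 2 (reverse): [7 9 6 8 5 4 2 11 12 3 10 1 0]
After op 3 (cut(11)): [1 0 7 9 6 8 5 4 2 11 12 3 10]
After op 4 (in_shuffle): [5 1 4 0 2 7 11 9 12 6 3 8 10]
After op 5 (in_shuffle): [11 5 9 1 12 4 6 0 3 2 8 7 10]
After op 6 (reverse): [10 7 8 2 3 0 6 4 12 1 9 5 11]
Position 0: card 10.

Answer: 10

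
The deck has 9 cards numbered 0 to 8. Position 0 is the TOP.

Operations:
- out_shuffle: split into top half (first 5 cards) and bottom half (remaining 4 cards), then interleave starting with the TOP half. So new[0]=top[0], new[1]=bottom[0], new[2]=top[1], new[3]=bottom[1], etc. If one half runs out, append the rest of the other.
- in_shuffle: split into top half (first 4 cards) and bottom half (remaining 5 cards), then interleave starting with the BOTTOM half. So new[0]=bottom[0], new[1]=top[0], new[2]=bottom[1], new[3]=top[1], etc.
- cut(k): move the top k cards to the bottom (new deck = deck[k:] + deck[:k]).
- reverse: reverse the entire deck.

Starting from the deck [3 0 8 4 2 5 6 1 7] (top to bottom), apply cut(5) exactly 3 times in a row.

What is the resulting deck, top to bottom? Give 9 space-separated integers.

Answer: 6 1 7 3 0 8 4 2 5

Derivation:
After op 1 (cut(5)): [5 6 1 7 3 0 8 4 2]
After op 2 (cut(5)): [0 8 4 2 5 6 1 7 3]
After op 3 (cut(5)): [6 1 7 3 0 8 4 2 5]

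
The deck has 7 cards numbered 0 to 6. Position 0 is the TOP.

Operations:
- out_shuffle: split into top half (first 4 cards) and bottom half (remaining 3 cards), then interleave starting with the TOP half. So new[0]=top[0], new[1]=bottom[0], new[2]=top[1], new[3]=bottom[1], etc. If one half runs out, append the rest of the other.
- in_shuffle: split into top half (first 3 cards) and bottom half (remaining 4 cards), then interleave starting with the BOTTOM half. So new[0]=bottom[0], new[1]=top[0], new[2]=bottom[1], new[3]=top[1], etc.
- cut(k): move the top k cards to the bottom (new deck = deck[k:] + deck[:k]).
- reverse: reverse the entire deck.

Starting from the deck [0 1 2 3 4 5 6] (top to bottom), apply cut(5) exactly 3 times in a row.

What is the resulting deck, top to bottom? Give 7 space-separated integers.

Answer: 1 2 3 4 5 6 0

Derivation:
After op 1 (cut(5)): [5 6 0 1 2 3 4]
After op 2 (cut(5)): [3 4 5 6 0 1 2]
After op 3 (cut(5)): [1 2 3 4 5 6 0]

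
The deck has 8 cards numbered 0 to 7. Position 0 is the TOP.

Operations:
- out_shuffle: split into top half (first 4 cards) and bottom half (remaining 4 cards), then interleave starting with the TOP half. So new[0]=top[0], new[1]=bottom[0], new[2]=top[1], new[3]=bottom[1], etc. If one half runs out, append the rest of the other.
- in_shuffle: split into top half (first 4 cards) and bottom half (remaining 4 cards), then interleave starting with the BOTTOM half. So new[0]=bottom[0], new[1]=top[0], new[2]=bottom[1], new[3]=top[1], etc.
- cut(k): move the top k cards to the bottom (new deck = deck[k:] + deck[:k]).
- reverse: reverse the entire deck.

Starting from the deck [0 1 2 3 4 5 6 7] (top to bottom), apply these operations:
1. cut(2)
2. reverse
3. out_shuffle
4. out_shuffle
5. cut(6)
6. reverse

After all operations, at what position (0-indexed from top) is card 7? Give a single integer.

After op 1 (cut(2)): [2 3 4 5 6 7 0 1]
After op 2 (reverse): [1 0 7 6 5 4 3 2]
After op 3 (out_shuffle): [1 5 0 4 7 3 6 2]
After op 4 (out_shuffle): [1 7 5 3 0 6 4 2]
After op 5 (cut(6)): [4 2 1 7 5 3 0 6]
After op 6 (reverse): [6 0 3 5 7 1 2 4]
Card 7 is at position 4.

Answer: 4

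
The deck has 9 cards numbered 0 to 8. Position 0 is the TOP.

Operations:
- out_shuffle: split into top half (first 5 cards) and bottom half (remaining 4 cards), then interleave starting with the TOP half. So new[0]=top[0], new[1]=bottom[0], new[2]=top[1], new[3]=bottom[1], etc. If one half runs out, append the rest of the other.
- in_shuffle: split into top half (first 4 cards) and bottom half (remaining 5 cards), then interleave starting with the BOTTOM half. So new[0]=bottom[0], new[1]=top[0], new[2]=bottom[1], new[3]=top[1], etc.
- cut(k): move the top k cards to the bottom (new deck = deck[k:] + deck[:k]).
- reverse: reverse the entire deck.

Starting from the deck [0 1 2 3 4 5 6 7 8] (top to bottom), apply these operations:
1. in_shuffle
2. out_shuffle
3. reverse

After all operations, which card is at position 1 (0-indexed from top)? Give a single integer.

After op 1 (in_shuffle): [4 0 5 1 6 2 7 3 8]
After op 2 (out_shuffle): [4 2 0 7 5 3 1 8 6]
After op 3 (reverse): [6 8 1 3 5 7 0 2 4]
Position 1: card 8.

Answer: 8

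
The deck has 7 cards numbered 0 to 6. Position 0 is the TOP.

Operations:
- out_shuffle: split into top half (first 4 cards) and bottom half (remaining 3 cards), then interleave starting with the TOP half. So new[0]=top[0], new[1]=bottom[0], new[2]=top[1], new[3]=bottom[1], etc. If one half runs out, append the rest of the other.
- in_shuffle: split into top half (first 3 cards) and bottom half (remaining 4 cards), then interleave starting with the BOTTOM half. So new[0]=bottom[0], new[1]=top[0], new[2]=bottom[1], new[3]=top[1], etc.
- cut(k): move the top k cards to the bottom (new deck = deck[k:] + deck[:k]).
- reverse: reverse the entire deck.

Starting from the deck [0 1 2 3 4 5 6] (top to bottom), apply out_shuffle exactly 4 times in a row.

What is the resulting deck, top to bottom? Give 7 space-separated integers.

After op 1 (out_shuffle): [0 4 1 5 2 6 3]
After op 2 (out_shuffle): [0 2 4 6 1 3 5]
After op 3 (out_shuffle): [0 1 2 3 4 5 6]
After op 4 (out_shuffle): [0 4 1 5 2 6 3]

Answer: 0 4 1 5 2 6 3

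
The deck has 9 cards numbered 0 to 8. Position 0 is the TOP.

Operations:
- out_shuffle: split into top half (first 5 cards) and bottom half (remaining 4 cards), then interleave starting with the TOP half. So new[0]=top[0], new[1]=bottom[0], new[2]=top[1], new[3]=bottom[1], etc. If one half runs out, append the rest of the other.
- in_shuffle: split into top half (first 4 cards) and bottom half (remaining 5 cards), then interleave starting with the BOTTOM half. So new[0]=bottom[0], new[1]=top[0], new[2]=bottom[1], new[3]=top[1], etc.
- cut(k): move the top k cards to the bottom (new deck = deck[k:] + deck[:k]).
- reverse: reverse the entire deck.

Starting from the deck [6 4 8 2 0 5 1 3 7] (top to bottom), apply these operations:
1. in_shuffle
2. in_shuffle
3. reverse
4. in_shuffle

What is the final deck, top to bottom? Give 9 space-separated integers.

After op 1 (in_shuffle): [0 6 5 4 1 8 3 2 7]
After op 2 (in_shuffle): [1 0 8 6 3 5 2 4 7]
After op 3 (reverse): [7 4 2 5 3 6 8 0 1]
After op 4 (in_shuffle): [3 7 6 4 8 2 0 5 1]

Answer: 3 7 6 4 8 2 0 5 1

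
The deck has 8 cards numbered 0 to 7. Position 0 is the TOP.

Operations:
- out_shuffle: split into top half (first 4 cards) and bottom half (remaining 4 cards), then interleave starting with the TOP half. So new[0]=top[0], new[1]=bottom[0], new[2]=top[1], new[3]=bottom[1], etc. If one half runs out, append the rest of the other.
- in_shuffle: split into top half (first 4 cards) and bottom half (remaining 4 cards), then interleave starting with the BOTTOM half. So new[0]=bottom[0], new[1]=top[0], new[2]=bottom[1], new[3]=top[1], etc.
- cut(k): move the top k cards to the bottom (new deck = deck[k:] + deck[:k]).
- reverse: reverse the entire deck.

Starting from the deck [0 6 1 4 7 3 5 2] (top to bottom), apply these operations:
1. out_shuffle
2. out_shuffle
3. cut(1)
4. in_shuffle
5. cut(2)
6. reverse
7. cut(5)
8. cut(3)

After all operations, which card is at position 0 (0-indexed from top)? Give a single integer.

After op 1 (out_shuffle): [0 7 6 3 1 5 4 2]
After op 2 (out_shuffle): [0 1 7 5 6 4 3 2]
After op 3 (cut(1)): [1 7 5 6 4 3 2 0]
After op 4 (in_shuffle): [4 1 3 7 2 5 0 6]
After op 5 (cut(2)): [3 7 2 5 0 6 4 1]
After op 6 (reverse): [1 4 6 0 5 2 7 3]
After op 7 (cut(5)): [2 7 3 1 4 6 0 5]
After op 8 (cut(3)): [1 4 6 0 5 2 7 3]
Position 0: card 1.

Answer: 1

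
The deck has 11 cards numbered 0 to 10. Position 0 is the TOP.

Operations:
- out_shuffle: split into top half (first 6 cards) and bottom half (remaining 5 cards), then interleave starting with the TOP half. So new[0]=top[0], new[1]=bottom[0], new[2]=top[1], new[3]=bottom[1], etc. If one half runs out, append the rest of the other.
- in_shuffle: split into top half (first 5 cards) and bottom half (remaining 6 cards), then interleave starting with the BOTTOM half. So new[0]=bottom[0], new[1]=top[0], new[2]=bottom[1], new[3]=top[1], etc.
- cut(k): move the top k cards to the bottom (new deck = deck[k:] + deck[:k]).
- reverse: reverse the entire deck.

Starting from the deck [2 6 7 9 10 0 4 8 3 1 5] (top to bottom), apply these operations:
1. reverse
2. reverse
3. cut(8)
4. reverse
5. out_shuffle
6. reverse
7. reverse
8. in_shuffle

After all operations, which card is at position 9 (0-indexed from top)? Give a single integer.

After op 1 (reverse): [5 1 3 8 4 0 10 9 7 6 2]
After op 2 (reverse): [2 6 7 9 10 0 4 8 3 1 5]
After op 3 (cut(8)): [3 1 5 2 6 7 9 10 0 4 8]
After op 4 (reverse): [8 4 0 10 9 7 6 2 5 1 3]
After op 5 (out_shuffle): [8 6 4 2 0 5 10 1 9 3 7]
After op 6 (reverse): [7 3 9 1 10 5 0 2 4 6 8]
After op 7 (reverse): [8 6 4 2 0 5 10 1 9 3 7]
After op 8 (in_shuffle): [5 8 10 6 1 4 9 2 3 0 7]
Position 9: card 0.

Answer: 0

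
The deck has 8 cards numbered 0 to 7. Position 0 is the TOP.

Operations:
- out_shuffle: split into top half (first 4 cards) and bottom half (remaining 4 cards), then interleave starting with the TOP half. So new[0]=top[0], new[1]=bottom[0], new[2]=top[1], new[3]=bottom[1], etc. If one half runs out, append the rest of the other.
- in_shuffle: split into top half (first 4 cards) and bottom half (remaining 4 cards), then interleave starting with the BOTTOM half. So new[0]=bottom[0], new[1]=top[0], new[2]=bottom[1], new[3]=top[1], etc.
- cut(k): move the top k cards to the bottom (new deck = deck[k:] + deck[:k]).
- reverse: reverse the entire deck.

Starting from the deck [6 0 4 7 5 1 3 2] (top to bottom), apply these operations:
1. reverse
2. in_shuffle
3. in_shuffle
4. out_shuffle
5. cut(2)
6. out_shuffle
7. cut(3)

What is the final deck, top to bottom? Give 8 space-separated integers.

Answer: 3 1 0 5 6 7 2 4

Derivation:
After op 1 (reverse): [2 3 1 5 7 4 0 6]
After op 2 (in_shuffle): [7 2 4 3 0 1 6 5]
After op 3 (in_shuffle): [0 7 1 2 6 4 5 3]
After op 4 (out_shuffle): [0 6 7 4 1 5 2 3]
After op 5 (cut(2)): [7 4 1 5 2 3 0 6]
After op 6 (out_shuffle): [7 2 4 3 1 0 5 6]
After op 7 (cut(3)): [3 1 0 5 6 7 2 4]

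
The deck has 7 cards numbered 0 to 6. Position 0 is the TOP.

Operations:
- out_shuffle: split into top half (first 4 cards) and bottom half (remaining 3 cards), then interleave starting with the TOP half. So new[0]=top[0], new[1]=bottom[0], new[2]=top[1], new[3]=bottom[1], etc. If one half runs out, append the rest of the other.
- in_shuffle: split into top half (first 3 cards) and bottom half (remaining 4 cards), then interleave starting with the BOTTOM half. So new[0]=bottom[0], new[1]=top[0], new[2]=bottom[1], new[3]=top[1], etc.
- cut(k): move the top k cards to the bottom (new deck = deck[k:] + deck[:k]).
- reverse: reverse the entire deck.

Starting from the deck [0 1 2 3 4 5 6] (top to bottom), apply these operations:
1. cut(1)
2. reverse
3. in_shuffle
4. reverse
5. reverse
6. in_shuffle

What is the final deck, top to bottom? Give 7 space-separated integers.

Answer: 6 4 2 0 5 3 1

Derivation:
After op 1 (cut(1)): [1 2 3 4 5 6 0]
After op 2 (reverse): [0 6 5 4 3 2 1]
After op 3 (in_shuffle): [4 0 3 6 2 5 1]
After op 4 (reverse): [1 5 2 6 3 0 4]
After op 5 (reverse): [4 0 3 6 2 5 1]
After op 6 (in_shuffle): [6 4 2 0 5 3 1]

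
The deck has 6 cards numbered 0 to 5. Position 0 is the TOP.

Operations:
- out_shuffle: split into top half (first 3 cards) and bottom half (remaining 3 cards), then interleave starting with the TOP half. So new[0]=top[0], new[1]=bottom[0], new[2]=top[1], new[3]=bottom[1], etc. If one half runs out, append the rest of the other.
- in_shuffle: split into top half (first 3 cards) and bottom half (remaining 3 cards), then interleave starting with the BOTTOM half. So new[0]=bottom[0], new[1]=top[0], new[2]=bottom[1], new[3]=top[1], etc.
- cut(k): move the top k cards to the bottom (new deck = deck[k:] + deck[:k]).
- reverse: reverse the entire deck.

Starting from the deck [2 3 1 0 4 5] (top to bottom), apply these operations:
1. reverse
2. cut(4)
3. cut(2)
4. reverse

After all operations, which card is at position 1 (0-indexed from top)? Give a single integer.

After op 1 (reverse): [5 4 0 1 3 2]
After op 2 (cut(4)): [3 2 5 4 0 1]
After op 3 (cut(2)): [5 4 0 1 3 2]
After op 4 (reverse): [2 3 1 0 4 5]
Position 1: card 3.

Answer: 3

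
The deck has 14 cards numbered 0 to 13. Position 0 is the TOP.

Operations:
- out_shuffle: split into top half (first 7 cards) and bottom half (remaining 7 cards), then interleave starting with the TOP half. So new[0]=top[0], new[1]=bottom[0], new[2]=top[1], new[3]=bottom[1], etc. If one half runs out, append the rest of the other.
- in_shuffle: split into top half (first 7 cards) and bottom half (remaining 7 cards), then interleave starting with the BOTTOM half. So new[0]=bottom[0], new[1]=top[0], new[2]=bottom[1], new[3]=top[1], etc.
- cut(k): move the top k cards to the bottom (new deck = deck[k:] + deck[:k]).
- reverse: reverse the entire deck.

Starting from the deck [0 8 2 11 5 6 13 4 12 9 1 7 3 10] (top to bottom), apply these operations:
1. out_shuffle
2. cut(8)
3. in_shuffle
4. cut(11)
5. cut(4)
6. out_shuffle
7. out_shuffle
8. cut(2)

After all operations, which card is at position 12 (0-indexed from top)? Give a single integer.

Answer: 5

Derivation:
After op 1 (out_shuffle): [0 4 8 12 2 9 11 1 5 7 6 3 13 10]
After op 2 (cut(8)): [5 7 6 3 13 10 0 4 8 12 2 9 11 1]
After op 3 (in_shuffle): [4 5 8 7 12 6 2 3 9 13 11 10 1 0]
After op 4 (cut(11)): [10 1 0 4 5 8 7 12 6 2 3 9 13 11]
After op 5 (cut(4)): [5 8 7 12 6 2 3 9 13 11 10 1 0 4]
After op 6 (out_shuffle): [5 9 8 13 7 11 12 10 6 1 2 0 3 4]
After op 7 (out_shuffle): [5 10 9 6 8 1 13 2 7 0 11 3 12 4]
After op 8 (cut(2)): [9 6 8 1 13 2 7 0 11 3 12 4 5 10]
Position 12: card 5.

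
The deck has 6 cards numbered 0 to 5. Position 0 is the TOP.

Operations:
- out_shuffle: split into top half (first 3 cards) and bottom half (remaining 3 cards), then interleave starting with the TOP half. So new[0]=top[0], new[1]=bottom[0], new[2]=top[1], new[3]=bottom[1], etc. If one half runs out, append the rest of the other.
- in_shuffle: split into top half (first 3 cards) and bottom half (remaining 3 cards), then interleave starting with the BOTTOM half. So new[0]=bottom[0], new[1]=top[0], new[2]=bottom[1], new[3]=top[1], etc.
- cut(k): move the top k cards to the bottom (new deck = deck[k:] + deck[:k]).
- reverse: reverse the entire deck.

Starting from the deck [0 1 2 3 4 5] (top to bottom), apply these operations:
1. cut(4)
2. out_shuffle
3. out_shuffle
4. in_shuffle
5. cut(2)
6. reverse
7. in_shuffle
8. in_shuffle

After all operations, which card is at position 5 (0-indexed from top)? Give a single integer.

After op 1 (cut(4)): [4 5 0 1 2 3]
After op 2 (out_shuffle): [4 1 5 2 0 3]
After op 3 (out_shuffle): [4 2 1 0 5 3]
After op 4 (in_shuffle): [0 4 5 2 3 1]
After op 5 (cut(2)): [5 2 3 1 0 4]
After op 6 (reverse): [4 0 1 3 2 5]
After op 7 (in_shuffle): [3 4 2 0 5 1]
After op 8 (in_shuffle): [0 3 5 4 1 2]
Position 5: card 2.

Answer: 2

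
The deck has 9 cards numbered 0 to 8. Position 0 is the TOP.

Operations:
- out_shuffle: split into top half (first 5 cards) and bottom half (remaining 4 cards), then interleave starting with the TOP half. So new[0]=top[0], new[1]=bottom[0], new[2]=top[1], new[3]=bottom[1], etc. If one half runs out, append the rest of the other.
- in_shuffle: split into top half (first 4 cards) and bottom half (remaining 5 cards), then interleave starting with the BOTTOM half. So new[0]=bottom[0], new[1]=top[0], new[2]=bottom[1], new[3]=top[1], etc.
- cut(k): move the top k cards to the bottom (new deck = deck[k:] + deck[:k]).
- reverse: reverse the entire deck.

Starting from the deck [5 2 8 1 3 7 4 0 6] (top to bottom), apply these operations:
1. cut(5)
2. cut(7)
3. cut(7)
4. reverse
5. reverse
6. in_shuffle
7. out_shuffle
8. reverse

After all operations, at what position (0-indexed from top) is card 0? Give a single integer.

Answer: 0

Derivation:
After op 1 (cut(5)): [7 4 0 6 5 2 8 1 3]
After op 2 (cut(7)): [1 3 7 4 0 6 5 2 8]
After op 3 (cut(7)): [2 8 1 3 7 4 0 6 5]
After op 4 (reverse): [5 6 0 4 7 3 1 8 2]
After op 5 (reverse): [2 8 1 3 7 4 0 6 5]
After op 6 (in_shuffle): [7 2 4 8 0 1 6 3 5]
After op 7 (out_shuffle): [7 1 2 6 4 3 8 5 0]
After op 8 (reverse): [0 5 8 3 4 6 2 1 7]
Card 0 is at position 0.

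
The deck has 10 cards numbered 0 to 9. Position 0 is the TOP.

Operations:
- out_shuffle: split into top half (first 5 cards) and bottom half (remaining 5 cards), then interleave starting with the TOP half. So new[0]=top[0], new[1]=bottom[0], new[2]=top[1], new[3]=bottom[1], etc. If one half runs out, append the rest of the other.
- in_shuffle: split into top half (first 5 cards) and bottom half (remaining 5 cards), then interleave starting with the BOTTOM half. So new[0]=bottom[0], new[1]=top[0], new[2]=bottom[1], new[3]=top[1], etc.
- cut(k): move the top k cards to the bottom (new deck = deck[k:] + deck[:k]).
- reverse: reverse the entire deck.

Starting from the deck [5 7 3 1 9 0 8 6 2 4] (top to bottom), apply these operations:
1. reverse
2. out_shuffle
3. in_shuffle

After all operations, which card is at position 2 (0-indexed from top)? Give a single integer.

After op 1 (reverse): [4 2 6 8 0 9 1 3 7 5]
After op 2 (out_shuffle): [4 9 2 1 6 3 8 7 0 5]
After op 3 (in_shuffle): [3 4 8 9 7 2 0 1 5 6]
Position 2: card 8.

Answer: 8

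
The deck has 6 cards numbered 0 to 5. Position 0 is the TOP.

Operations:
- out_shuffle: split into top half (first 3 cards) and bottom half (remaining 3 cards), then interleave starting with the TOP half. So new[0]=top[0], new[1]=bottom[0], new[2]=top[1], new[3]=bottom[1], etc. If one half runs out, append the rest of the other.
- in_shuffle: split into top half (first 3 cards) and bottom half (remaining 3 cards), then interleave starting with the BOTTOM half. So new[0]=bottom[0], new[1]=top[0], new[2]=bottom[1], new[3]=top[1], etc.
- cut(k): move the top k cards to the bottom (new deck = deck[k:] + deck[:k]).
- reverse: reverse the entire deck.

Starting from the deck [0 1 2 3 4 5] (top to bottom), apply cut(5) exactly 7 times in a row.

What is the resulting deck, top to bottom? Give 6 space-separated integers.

After op 1 (cut(5)): [5 0 1 2 3 4]
After op 2 (cut(5)): [4 5 0 1 2 3]
After op 3 (cut(5)): [3 4 5 0 1 2]
After op 4 (cut(5)): [2 3 4 5 0 1]
After op 5 (cut(5)): [1 2 3 4 5 0]
After op 6 (cut(5)): [0 1 2 3 4 5]
After op 7 (cut(5)): [5 0 1 2 3 4]

Answer: 5 0 1 2 3 4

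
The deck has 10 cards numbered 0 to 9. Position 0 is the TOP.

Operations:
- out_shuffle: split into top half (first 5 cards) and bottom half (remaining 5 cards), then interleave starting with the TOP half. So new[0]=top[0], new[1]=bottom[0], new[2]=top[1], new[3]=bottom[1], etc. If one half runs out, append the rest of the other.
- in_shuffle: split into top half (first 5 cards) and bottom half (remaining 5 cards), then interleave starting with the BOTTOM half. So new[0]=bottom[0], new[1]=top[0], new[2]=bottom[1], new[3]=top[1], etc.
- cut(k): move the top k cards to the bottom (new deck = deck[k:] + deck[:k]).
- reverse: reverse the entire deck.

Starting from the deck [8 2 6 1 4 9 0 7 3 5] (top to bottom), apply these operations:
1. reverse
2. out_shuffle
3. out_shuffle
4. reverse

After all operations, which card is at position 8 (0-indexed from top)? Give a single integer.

Answer: 6

Derivation:
After op 1 (reverse): [5 3 7 0 9 4 1 6 2 8]
After op 2 (out_shuffle): [5 4 3 1 7 6 0 2 9 8]
After op 3 (out_shuffle): [5 6 4 0 3 2 1 9 7 8]
After op 4 (reverse): [8 7 9 1 2 3 0 4 6 5]
Position 8: card 6.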